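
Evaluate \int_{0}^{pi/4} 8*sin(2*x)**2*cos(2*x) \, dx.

Let u = sin(2*x), so du = 2*cos(2*x) dx. When x = 0, u = 0; when x = pi/4, u = 1.
The integral becomes 4·∫ u**2 du from 0 to 1, with antiderivative 4*u**3/3.
Back in x: F(x) = 4*sin(2*x)**3/3.
Then F(pi/4) - F(0) = (4/3) - (0) = 4/3.

4/3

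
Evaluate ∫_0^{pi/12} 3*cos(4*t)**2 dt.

3*sqrt(3)/32 + pi/8

Use the identity cos^2(4*t) = (1 + cos(8*t))/2.
An antiderivative is F(t) = 3*t/2 + 3*sin(8*t)/16.
Then F(pi/12) - F(0) = (3*sqrt(3)/32 + pi/8) - (0) = 3*sqrt(3)/32 + pi/8.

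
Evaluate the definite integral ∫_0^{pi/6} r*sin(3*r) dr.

Integrate by parts once (u = r, dv = sin(3*r) dr).
An antiderivative is F(r) = -r*cos(3*r)/3 + sin(3*r)/9.
Then F(pi/6) - F(0) = (1/9) - (0) = 1/9.

1/9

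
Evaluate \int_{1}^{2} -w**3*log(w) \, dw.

Integrate by parts once (u = ln w, dv = -w**3 dw).
An antiderivative is F(w) = -w**4*(4*log(w) - 1)/16.
Then F(2) - F(1) = (1 - log(16)) - (1/16) = 15/16 - log(16).

15/16 - log(16)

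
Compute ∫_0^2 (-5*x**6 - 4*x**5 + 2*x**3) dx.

-2648/21

By the power rule, an antiderivative is F(x) = -5*x**7/7 - 2*x**6/3 + x**4/2.
Then F(2) - F(0) = (-2648/21) - (0) = -2648/21.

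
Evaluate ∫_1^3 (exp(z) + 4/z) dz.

-exp(1) + log(81) + exp(3)

An antiderivative is F(z) = exp(z) + 4*log(z).
Then F(3) - F(1) = (log(81) + exp(3)) - (exp(1)) = -exp(1) + log(81) + exp(3).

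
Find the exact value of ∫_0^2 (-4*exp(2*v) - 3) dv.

An antiderivative is F(v) = -2*exp(2*v) - 3*v.
Then F(2) - F(0) = (-2*exp(4) - 6) - (-2) = -2*exp(4) - 4.

-2*exp(4) - 4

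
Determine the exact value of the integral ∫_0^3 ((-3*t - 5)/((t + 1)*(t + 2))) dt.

Factor the denominator: t**2 + 3*t + 2 = (t + 2)(t + 1).
Partial fractions: (-3*t - 5)/((t + 1)*(t + 2)) = -1/(t + 2) - 2/(t + 1).
An antiderivative is F(t) = -2*log(t + 1) - log(t + 2).
Then F(3) - F(0) = (-log(80)) - (-log(2)) = -log(40).

-log(40)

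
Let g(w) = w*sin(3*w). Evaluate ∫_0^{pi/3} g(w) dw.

pi/9

Integrate by parts once (u = w, dv = sin(3*w) dw).
An antiderivative is F(w) = -w*cos(3*w)/3 + sin(3*w)/9.
Then F(pi/3) - F(0) = (pi/9) - (0) = pi/9.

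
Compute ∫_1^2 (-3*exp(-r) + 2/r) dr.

An antiderivative is F(r) = 2*log(r) + 3*exp(-r).
Then F(2) - F(1) = (3*exp(-2) + 2*log(2)) - (3*exp(-1)) = -3*exp(-1) + 3*exp(-2) + 2*log(2).

-3*exp(-1) + 3*exp(-2) + 2*log(2)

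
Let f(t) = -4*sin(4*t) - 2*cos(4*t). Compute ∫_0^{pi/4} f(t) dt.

An antiderivative is F(t) = -sin(4*t)/2 + cos(4*t).
Then F(pi/4) - F(0) = (-1) - (1) = -2.

-2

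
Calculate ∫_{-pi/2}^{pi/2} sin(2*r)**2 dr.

Use the identity sin^2(2*r) = (1 - cos(4*r))/2.
An antiderivative is F(r) = r/2 - sin(4*r)/8.
Then F(pi/2) - F(-pi/2) = (pi/4) - (-pi/4) = pi/2.

pi/2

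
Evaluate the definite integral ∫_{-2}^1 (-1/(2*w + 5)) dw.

An antiderivative is F(w) = -log(2*w + 5)/2.
Then F(1) - F(-2) = (-log(7)/2) - (0) = -log(7)/2.

-log(7)/2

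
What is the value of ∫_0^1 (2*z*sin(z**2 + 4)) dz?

Let u = z**2 + 4, so du = 2*z dz. When z = 0, u = 4; when z = 1, u = 5.
The integral becomes ∫ sin(u) du from 4 to 5, with antiderivative -cos(u).
Back in z: F(z) = -cos(z**2 + 4).
Then F(1) - F(0) = (-cos(5)) - (-cos(4)) = cos(4) - cos(5).

cos(4) - cos(5)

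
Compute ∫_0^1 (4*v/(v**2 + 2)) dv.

log(9/4)

Let u = v**2 + 2, so du = 2*v dv. When v = 0, u = 2; when v = 1, u = 3.
The integral becomes 2·∫ 1/u du from 2 to 3, with antiderivative 2*log(u).
Back in v: F(v) = 2*log(v**2 + 2).
Then F(1) - F(0) = (log(9)) - (log(4)) = log(9/4).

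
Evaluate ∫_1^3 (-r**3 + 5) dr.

-10

By the power rule, an antiderivative is F(r) = -r**4/4 + 5*r.
Then F(3) - F(1) = (-21/4) - (19/4) = -10.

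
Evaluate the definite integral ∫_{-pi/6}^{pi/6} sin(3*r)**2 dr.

pi/6

Use the identity sin^2(3*r) = (1 - cos(6*r))/2.
An antiderivative is F(r) = r/2 - sin(6*r)/12.
Then F(pi/6) - F(-pi/6) = (pi/12) - (-pi/12) = pi/6.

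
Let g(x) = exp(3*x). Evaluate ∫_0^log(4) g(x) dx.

Let u = exp(x), so du = exp(x) dx. When x = 0, u = 1; when x = log(4), u = 4.
The integral becomes ∫ u**2 du from 1 to 4, with antiderivative u**3/3.
Back in x: F(x) = exp(3*x)/3.
Then F(log(4)) - F(0) = (64/3) - (1/3) = 21.

21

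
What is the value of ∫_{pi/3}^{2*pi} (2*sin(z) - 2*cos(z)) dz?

An antiderivative is F(z) = -2*sin(z) - 2*cos(z).
Then F(2*pi) - F(pi/3) = (-2) - (-sqrt(3) - 1) = -1 + sqrt(3).

-1 + sqrt(3)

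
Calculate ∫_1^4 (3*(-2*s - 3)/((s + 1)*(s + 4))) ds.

-14*log(2) + 4*log(5)

Factor the denominator: s**2 + 5*s + 4 = (s + 4)(s + 1).
Partial fractions: 3*(-2*s - 3)/((s + 1)*(s + 4)) = -5/(s + 4) - 1/(s + 1).
An antiderivative is F(s) = -log(s + 1) - 5*log(s + 4).
Then F(4) - F(1) = (-15*log(2) - log(5)) - (-5*log(5) - log(2)) = -14*log(2) + 4*log(5).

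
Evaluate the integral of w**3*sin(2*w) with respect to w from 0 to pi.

Integrate by parts 3 times (u = w^3, dv = sin(2*w) dw).
An antiderivative is F(w) = -w**3*cos(2*w)/2 + 3*w**2*sin(2*w)/4 + 3*w*cos(2*w)/4 - 3*sin(2*w)/8.
Then F(pi) - F(0) = (pi*(3 - 2*pi**2)/4) - (0) = pi*(3 - 2*pi**2)/4.

pi*(3 - 2*pi**2)/4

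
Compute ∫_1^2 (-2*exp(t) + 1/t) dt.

An antiderivative is F(t) = -2*exp(t) + log(t).
Then F(2) - F(1) = (-2*exp(2) + log(2)) - (-2*exp(1)) = -2*exp(2) + log(2) + 2*exp(1).

-2*exp(2) + log(2) + 2*exp(1)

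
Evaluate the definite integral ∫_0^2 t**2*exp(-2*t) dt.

Integrate by parts twice (u = t^2, dv = exp(-2*t) dt).
An antiderivative is F(t) = (-2*t**2 - 2*t - 1)*exp(-2*t)/4.
Then F(2) - F(0) = (-13*exp(-4)/4) - (-1/4) = (-13 + exp(4))*exp(-4)/4.

(-13 + exp(4))*exp(-4)/4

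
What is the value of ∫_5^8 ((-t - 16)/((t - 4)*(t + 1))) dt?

Factor the denominator: t**2 - 3*t - 4 = (t + 1)(t - 4).
Partial fractions: (-t - 16)/((t - 4)*(t + 1)) = 3/(t + 1) - 4/(t - 4).
An antiderivative is F(t) = -4*log(t - 4) + 3*log(t + 1).
Then F(8) - F(5) = (-8*log(2) + 6*log(3)) - (3*log(2) + 3*log(3)) = -11*log(2) + 3*log(3).

-11*log(2) + 3*log(3)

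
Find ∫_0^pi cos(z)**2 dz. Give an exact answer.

Use the identity cos^2(z) = (1 + cos(2*z))/2.
An antiderivative is F(z) = z/2 + sin(2*z)/4.
Then F(pi) - F(0) = (pi/2) - (0) = pi/2.

pi/2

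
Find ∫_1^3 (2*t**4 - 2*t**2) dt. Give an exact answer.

By the power rule, an antiderivative is F(t) = 2*t**5/5 - 2*t**3/3.
Then F(3) - F(1) = (396/5) - (-4/15) = 1192/15.

1192/15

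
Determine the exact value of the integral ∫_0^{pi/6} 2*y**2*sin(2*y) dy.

Integrate by parts twice (u = y^2, dv = 2*sin(2*y) dy).
An antiderivative is F(y) = -y**2*cos(2*y) + y*sin(2*y) + cos(2*y)/2.
Then F(pi/6) - F(0) = (-pi**2/72 + 1/4 + sqrt(3)*pi/12) - (1/2) = -1/4 - pi**2/72 + sqrt(3)*pi/12.

-1/4 - pi**2/72 + sqrt(3)*pi/12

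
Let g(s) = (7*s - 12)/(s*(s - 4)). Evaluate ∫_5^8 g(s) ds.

Factor the denominator: s**2 - 4*s = s(s - 4).
Partial fractions: (7*s - 12)/(s*(s - 4)) = 3/s + 4/(s - 4).
An antiderivative is F(s) = 3*log(s) + 4*log(s - 4).
Then F(8) - F(5) = (17*log(2)) - (3*log(5)) = -3*log(5) + 17*log(2).

-3*log(5) + 17*log(2)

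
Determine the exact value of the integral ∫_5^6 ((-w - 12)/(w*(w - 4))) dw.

Factor the denominator: w**2 - 4*w = w(w - 4).
Partial fractions: (-w - 12)/(w*(w - 4)) = 3/w - 4/(w - 4).
An antiderivative is F(w) = 3*log(w) - 4*log(w - 4).
Then F(6) - F(5) = (log(27/2)) - (3*log(5)) = -3*log(5) - log(2) + 3*log(3).

-3*log(5) - log(2) + 3*log(3)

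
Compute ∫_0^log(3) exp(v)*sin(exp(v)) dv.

cos(1) - cos(3)

Let u = exp(v), so du = exp(v) dv. When v = 0, u = 1; when v = log(3), u = 3.
The integral becomes ∫ sin(u) du from 1 to 3, with antiderivative -cos(u).
Back in v: F(v) = -cos(exp(v)).
Then F(log(3)) - F(0) = (-cos(3)) - (-cos(1)) = cos(1) - cos(3).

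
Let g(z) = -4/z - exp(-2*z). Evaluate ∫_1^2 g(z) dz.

(-8*exp(4)*log(2) - exp(2) + 1)*exp(-4)/2

An antiderivative is F(z) = -4*log(z) + exp(-2*z)/2.
Then F(2) - F(1) = (-4*log(2) + exp(-4)/2) - (exp(-2)/2) = (-8*exp(4)*log(2) - exp(2) + 1)*exp(-4)/2.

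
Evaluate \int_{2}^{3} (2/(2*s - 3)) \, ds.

An antiderivative is F(s) = log(2*s - 3).
Then F(3) - F(2) = (log(3)) - (0) = log(3).

log(3)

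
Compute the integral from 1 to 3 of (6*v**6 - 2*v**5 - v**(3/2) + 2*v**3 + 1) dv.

By the power rule, an antiderivative is F(v) = 6*v**7/7 - v**6/3 - 2*v**(5/2)/5 + v**4/2 + v.
Then F(3) - F(1) = (23451/14 - 18*sqrt(3)/5) - (341/210) = 175712/105 - 18*sqrt(3)/5.

175712/105 - 18*sqrt(3)/5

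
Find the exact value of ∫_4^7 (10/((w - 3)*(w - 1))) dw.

log(32)

Factor the denominator: w**2 - 4*w + 3 = (w - 1)(w - 3).
Partial fractions: 10/((w - 3)*(w - 1)) = -5/(w - 1) + 5/(w - 3).
An antiderivative is F(w) = 5*log(w - 3) - 5*log(w - 1).
Then F(7) - F(4) = (-5*log(3) + 5*log(2)) - (-5*log(3)) = log(32).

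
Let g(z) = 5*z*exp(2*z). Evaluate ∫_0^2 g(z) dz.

Integrate by parts once (u = z, dv = 5*exp(2*z) dz).
An antiderivative is F(z) = (10*z - 5)*exp(2*z)/4.
Then F(2) - F(0) = (15*exp(4)/4) - (-5/4) = 5/4 + 15*exp(4)/4.

5/4 + 15*exp(4)/4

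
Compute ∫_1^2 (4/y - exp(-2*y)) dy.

(-exp(2) + 1 + 8*exp(4)*log(2))*exp(-4)/2

An antiderivative is F(y) = 4*log(y) + exp(-2*y)/2.
Then F(2) - F(1) = (exp(-4)/2 + 4*log(2)) - (exp(-2)/2) = (-exp(2) + 1 + 8*exp(4)*log(2))*exp(-4)/2.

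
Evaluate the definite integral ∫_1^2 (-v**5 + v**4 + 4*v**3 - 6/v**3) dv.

169/20

By the power rule, an antiderivative is F(v) = -v**6/6 + v**5/5 + v**4 + 3/v**2.
Then F(2) - F(1) = (749/60) - (121/30) = 169/20.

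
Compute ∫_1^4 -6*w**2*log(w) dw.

42 - 256*log(2)

Integrate by parts once (u = ln w, dv = -6*w**2 dw).
An antiderivative is F(w) = -2*w**3*(3*log(w) - 1)/3.
Then F(4) - F(1) = (128/3 - 256*log(2)) - (2/3) = 42 - 256*log(2).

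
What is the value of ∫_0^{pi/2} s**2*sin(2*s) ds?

-1/2 + pi**2/8

Integrate by parts twice (u = s^2, dv = sin(2*s) ds).
An antiderivative is F(s) = -s**2*cos(2*s)/2 + s*sin(2*s)/2 + cos(2*s)/4.
Then F(pi/2) - F(0) = (-1/4 + pi**2/8) - (1/4) = -1/2 + pi**2/8.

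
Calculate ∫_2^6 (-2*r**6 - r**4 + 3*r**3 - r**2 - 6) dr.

-8465864/105

By the power rule, an antiderivative is F(r) = -2*r**7/7 - r**5/5 + 3*r**4/4 - r**3/3 - 6*r.
Then F(6) - F(2) = (-2823552/35) - (-4792/105) = -8465864/105.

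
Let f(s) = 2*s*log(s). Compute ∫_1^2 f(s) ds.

Integrate by parts once (u = ln s, dv = 2*s ds).
An antiderivative is F(s) = s**2*(2*log(s) - 1)/2.
Then F(2) - F(1) = (-2 + log(16)) - (-1/2) = -3/2 + log(16).

-3/2 + log(16)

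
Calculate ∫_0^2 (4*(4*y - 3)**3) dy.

136

Let u = 4*y - 3, so du = 4 dy. When y = 0, u = -3; when y = 2, u = 5.
The integral becomes ∫ u**3 du from -3 to 5, with antiderivative u**4/4.
Back in y: F(y) = (4*y - 3)**4/4.
Then F(2) - F(0) = (625/4) - (81/4) = 136.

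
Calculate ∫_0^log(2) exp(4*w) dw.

15/4

Let u = exp(w), so du = exp(w) dw. When w = 0, u = 1; when w = log(2), u = 2.
The integral becomes ∫ u**3 du from 1 to 2, with antiderivative u**4/4.
Back in w: F(w) = exp(4*w)/4.
Then F(log(2)) - F(0) = (4) - (1/4) = 15/4.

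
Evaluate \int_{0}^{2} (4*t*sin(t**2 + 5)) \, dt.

Let u = t**2 + 5, so du = 2*t dt. When t = 0, u = 5; when t = 2, u = 9.
The integral becomes 2·∫ sin(u) du from 5 to 9, with antiderivative -2*cos(u).
Back in t: F(t) = -2*cos(t**2 + 5).
Then F(2) - F(0) = (-2*cos(9)) - (-2*cos(5)) = 2*cos(5) - 2*cos(9).

2*cos(5) - 2*cos(9)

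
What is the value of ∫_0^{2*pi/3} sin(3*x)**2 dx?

Use the identity sin^2(3*x) = (1 - cos(6*x))/2.
An antiderivative is F(x) = x/2 - sin(6*x)/12.
Then F(2*pi/3) - F(0) = (pi/3) - (0) = pi/3.

pi/3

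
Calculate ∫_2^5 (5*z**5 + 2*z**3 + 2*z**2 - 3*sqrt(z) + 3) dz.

By the power rule, an antiderivative is F(z) = 5*z**6/6 + z**4/2 - 2*z**(3/2) + 2*z**3/3 + 3*z.
Then F(5) - F(2) = (40295/3 - 10*sqrt(5)) - (218/3 - 4*sqrt(2)) = -10*sqrt(5) + 4*sqrt(2) + 13359.

-10*sqrt(5) + 4*sqrt(2) + 13359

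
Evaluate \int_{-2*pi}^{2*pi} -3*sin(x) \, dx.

0

An antiderivative is F(x) = 3*cos(x).
Then F(2*pi) - F(-2*pi) = (3) - (3) = 0.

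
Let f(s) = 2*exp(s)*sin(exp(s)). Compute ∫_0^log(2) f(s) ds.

-2*cos(2) + 2*cos(1)

Let u = exp(s), so du = exp(s) ds. When s = 0, u = 1; when s = log(2), u = 2.
The integral becomes 2·∫ sin(u) du from 1 to 2, with antiderivative -2*cos(u).
Back in s: F(s) = -2*cos(exp(s)).
Then F(log(2)) - F(0) = (-2*cos(2)) - (-2*cos(1)) = -2*cos(2) + 2*cos(1).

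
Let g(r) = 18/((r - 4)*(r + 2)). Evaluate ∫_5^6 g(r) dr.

Factor the denominator: r**2 - 2*r - 8 = (r + 2)(r - 4).
Partial fractions: 18/((r - 4)*(r + 2)) = -3/(r + 2) + 3/(r - 4).
An antiderivative is F(r) = 3*log(r - 4) - 3*log(r + 2).
Then F(6) - F(5) = (-log(64)) - (-3*log(7)) = -6*log(2) + 3*log(7).

-6*log(2) + 3*log(7)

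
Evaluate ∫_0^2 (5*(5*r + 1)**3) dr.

Let u = 5*r + 1, so du = 5 dr. When r = 0, u = 1; when r = 2, u = 11.
The integral becomes ∫ u**3 du from 1 to 11, with antiderivative u**4/4.
Back in r: F(r) = (5*r + 1)**4/4.
Then F(2) - F(0) = (14641/4) - (1/4) = 3660.

3660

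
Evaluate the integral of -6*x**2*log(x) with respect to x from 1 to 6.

-432*log(3) - 432*log(2) + 430/3

Integrate by parts once (u = ln x, dv = -6*x**2 dx).
An antiderivative is F(x) = -2*x**3*(3*log(x) - 1)/3.
Then F(6) - F(1) = (-432*log(3) - 432*log(2) + 144) - (2/3) = -432*log(3) - 432*log(2) + 430/3.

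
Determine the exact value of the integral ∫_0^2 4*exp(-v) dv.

An antiderivative is F(v) = -4*exp(-v).
Then F(2) - F(0) = (-4*exp(-2)) - (-4) = 4 - 4*exp(-2).

4 - 4*exp(-2)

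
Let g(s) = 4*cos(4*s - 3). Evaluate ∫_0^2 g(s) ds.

sin(5) + sin(3)

Let u = 4*s - 3, so du = 4 ds. When s = 0, u = -3; when s = 2, u = 5.
The integral becomes ∫ cos(u) du from -3 to 5, with antiderivative sin(u).
Back in s: F(s) = sin(4*s - 3).
Then F(2) - F(0) = (sin(5)) - (-sin(3)) = sin(5) + sin(3).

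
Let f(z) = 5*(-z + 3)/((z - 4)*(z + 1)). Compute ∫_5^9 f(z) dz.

Factor the denominator: z**2 - 3*z - 4 = (z + 1)(z - 4).
Partial fractions: 5*(-z + 3)/((z - 4)*(z + 1)) = -4/(z + 1) - 1/(z - 4).
An antiderivative is F(z) = -log(z - 4) - 4*log(z + 1).
Then F(9) - F(5) = (-5*log(5) - 4*log(2)) - (-4*log(3) - 4*log(2)) = -5*log(5) + 4*log(3).

-5*log(5) + 4*log(3)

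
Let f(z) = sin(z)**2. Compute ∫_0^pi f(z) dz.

pi/2

Use the identity sin^2(z) = (1 - cos(2*z))/2.
An antiderivative is F(z) = z/2 - sin(2*z)/4.
Then F(pi) - F(0) = (pi/2) - (0) = pi/2.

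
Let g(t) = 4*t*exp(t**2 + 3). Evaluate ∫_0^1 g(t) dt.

-2*(1 - exp(1))*exp(3)

Let u = t**2 + 3, so du = 2*t dt. When t = 0, u = 3; when t = 1, u = 4.
The integral becomes 2·∫ exp(u) du from 3 to 4, with antiderivative 2*exp(u).
Back in t: F(t) = 2*exp(t**2 + 3).
Then F(1) - F(0) = (2*exp(4)) - (2*exp(3)) = -2*(1 - exp(1))*exp(3).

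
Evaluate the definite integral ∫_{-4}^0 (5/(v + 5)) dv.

5*log(5)

An antiderivative is F(v) = 5*log(v + 5).
Then F(0) - F(-4) = (5*log(5)) - (0) = 5*log(5).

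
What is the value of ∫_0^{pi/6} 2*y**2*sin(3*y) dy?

Integrate by parts twice (u = y^2, dv = 2*sin(3*y) dy).
An antiderivative is F(y) = -2*y**2*cos(3*y)/3 + 4*y*sin(3*y)/9 + 4*cos(3*y)/27.
Then F(pi/6) - F(0) = (2*pi/27) - (4/27) = -4/27 + 2*pi/27.

-4/27 + 2*pi/27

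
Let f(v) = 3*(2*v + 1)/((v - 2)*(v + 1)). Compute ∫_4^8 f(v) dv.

-log(5) + 7*log(3)

Factor the denominator: v**2 - v - 2 = (v + 1)(v - 2).
Partial fractions: 3*(2*v + 1)/((v - 2)*(v + 1)) = 1/(v + 1) + 5/(v - 2).
An antiderivative is F(v) = 5*log(v - 2) + log(v + 1).
Then F(8) - F(4) = (5*log(2) + 7*log(3)) - (log(5) + 5*log(2)) = -log(5) + 7*log(3).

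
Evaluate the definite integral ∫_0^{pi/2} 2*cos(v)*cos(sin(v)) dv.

2*sin(1)

Let u = sin(v), so du = cos(v) dv. When v = 0, u = 0; when v = pi/2, u = 1.
The integral becomes 2·∫ cos(u) du from 0 to 1, with antiderivative 2*sin(u).
Back in v: F(v) = 2*sin(sin(v)).
Then F(pi/2) - F(0) = (2*sin(1)) - (0) = 2*sin(1).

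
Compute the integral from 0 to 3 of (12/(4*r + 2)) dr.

3*log(7)

Let u = 4*r + 2, so du = 4 dr. When r = 0, u = 2; when r = 3, u = 14.
The integral becomes 3·∫ 1/u du from 2 to 14, with antiderivative 3*log(u).
Back in r: F(r) = 3*log(4*r + 2).
Then F(3) - F(0) = (3*log(2) + 3*log(7)) - (log(8)) = 3*log(7).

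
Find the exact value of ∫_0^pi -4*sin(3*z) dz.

An antiderivative is F(z) = 4*cos(3*z)/3.
Then F(pi) - F(0) = (-4/3) - (4/3) = -8/3.

-8/3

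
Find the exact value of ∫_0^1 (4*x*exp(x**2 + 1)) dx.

Let u = x**2 + 1, so du = 2*x dx. When x = 0, u = 1; when x = 1, u = 2.
The integral becomes 2·∫ exp(u) du from 1 to 2, with antiderivative 2*exp(u).
Back in x: F(x) = 2*exp(x**2 + 1).
Then F(1) - F(0) = (2*exp(2)) - (2*exp(1)) = 2*exp(1)*(-1 + exp(1)).

2*E*(-1 + E)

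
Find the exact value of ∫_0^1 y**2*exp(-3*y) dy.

Integrate by parts twice (u = y^2, dv = exp(-3*y) dy).
An antiderivative is F(y) = (-9*y**2 - 6*y - 2)*exp(-3*y)/27.
Then F(1) - F(0) = (-17*exp(-3)/27) - (-2/27) = 2/27 - 17*exp(-3)/27.

2/27 - 17*exp(-3)/27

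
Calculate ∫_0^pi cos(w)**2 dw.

pi/2

Use the identity cos^2(w) = (1 + cos(2*w))/2.
An antiderivative is F(w) = w/2 + sin(2*w)/4.
Then F(pi) - F(0) = (pi/2) - (0) = pi/2.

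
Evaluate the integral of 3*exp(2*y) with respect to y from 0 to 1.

An antiderivative is F(y) = 3*exp(2*y)/2.
Then F(1) - F(0) = (3*exp(2)/2) - (3/2) = -3/2 + 3*exp(2)/2.

-3/2 + 3*exp(2)/2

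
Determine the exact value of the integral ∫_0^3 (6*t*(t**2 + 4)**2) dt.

2133

Let u = t**2 + 4, so du = 2*t dt. When t = 0, u = 4; when t = 3, u = 13.
The integral becomes 3·∫ u**2 du from 4 to 13, with antiderivative u**3.
Back in t: F(t) = (t**2 + 4)**3.
Then F(3) - F(0) = (2197) - (64) = 2133.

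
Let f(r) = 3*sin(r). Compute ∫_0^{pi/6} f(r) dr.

3 - 3*sqrt(3)/2

An antiderivative is F(r) = -3*cos(r).
Then F(pi/6) - F(0) = (-3*sqrt(3)/2) - (-3) = 3 - 3*sqrt(3)/2.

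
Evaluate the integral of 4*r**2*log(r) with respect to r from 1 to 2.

Integrate by parts once (u = ln r, dv = 4*r**2 dr).
An antiderivative is F(r) = 4*r**3*(3*log(r) - 1)/9.
Then F(2) - F(1) = (-32/9 + 32*log(2)/3) - (-4/9) = -28/9 + 32*log(2)/3.

-28/9 + 32*log(2)/3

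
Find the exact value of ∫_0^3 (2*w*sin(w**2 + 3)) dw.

Let u = w**2 + 3, so du = 2*w dw. When w = 0, u = 3; when w = 3, u = 12.
The integral becomes ∫ sin(u) du from 3 to 12, with antiderivative -cos(u).
Back in w: F(w) = -cos(w**2 + 3).
Then F(3) - F(0) = (-cos(12)) - (-cos(3)) = cos(3) - cos(12).

cos(3) - cos(12)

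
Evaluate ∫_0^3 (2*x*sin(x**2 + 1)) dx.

Let u = x**2 + 1, so du = 2*x dx. When x = 0, u = 1; when x = 3, u = 10.
The integral becomes ∫ sin(u) du from 1 to 10, with antiderivative -cos(u).
Back in x: F(x) = -cos(x**2 + 1).
Then F(3) - F(0) = (-cos(10)) - (-cos(1)) = cos(1) - cos(10).

cos(1) - cos(10)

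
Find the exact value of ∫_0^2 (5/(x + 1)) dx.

An antiderivative is F(x) = 5*log(x + 1).
Then F(2) - F(0) = (5*log(3)) - (0) = 5*log(3).

5*log(3)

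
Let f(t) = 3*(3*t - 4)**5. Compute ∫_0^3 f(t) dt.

Let u = 3*t - 4, so du = 3 dt. When t = 0, u = -4; when t = 3, u = 5.
The integral becomes ∫ u**5 du from -4 to 5, with antiderivative u**6/6.
Back in t: F(t) = (3*t - 4)**6/6.
Then F(3) - F(0) = (15625/6) - (2048/3) = 3843/2.

3843/2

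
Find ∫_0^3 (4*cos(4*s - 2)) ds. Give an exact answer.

Let u = 4*s - 2, so du = 4 ds. When s = 0, u = -2; when s = 3, u = 10.
The integral becomes ∫ cos(u) du from -2 to 10, with antiderivative sin(u).
Back in s: F(s) = sin(4*s - 2).
Then F(3) - F(0) = (sin(10)) - (-sin(2)) = sin(10) + sin(2).

sin(10) + sin(2)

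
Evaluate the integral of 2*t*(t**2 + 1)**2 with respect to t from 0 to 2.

124/3

Let u = t**2 + 1, so du = 2*t dt. When t = 0, u = 1; when t = 2, u = 5.
The integral becomes ∫ u**2 du from 1 to 5, with antiderivative u**3/3.
Back in t: F(t) = (t**2 + 1)**3/3.
Then F(2) - F(0) = (125/3) - (1/3) = 124/3.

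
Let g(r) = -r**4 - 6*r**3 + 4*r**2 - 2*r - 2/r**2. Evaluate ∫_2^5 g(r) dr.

By the power rule, an antiderivative is F(r) = -r**5/5 - 3*r**4/2 + 4*r**3/3 - r**2 + 2/r.
Then F(5) - F(2) = (-42613/30) - (-341/15) = -13977/10.

-13977/10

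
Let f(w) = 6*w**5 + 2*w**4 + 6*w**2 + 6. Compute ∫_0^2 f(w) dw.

By the power rule, an antiderivative is F(w) = w**6 + 2*w**5/5 + 2*w**3 + 6*w.
Then F(2) - F(0) = (524/5) - (0) = 524/5.

524/5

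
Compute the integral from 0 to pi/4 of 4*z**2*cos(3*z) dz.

Integrate by parts twice (u = z^2, dv = 4*cos(3*z) dz).
An antiderivative is F(z) = 4*z**2*sin(3*z)/3 + 8*z*cos(3*z)/9 - 8*sin(3*z)/27.
Then F(pi/4) - F(0) = (sqrt(2)*(-24*pi - 32 + 9*pi**2)/216) - (0) = sqrt(2)*(-24*pi - 32 + 9*pi**2)/216.

sqrt(2)*(-24*pi - 32 + 9*pi**2)/216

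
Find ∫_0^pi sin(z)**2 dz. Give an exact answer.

pi/2

Use the identity sin^2(z) = (1 - cos(2*z))/2.
An antiderivative is F(z) = z/2 - sin(2*z)/4.
Then F(pi) - F(0) = (pi/2) - (0) = pi/2.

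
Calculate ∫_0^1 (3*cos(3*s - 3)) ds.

Let u = 3*s - 3, so du = 3 ds. When s = 0, u = -3; when s = 1, u = 0.
The integral becomes ∫ cos(u) du from -3 to 0, with antiderivative sin(u).
Back in s: F(s) = sin(3*s - 3).
Then F(1) - F(0) = (0) - (-sin(3)) = sin(3).

sin(3)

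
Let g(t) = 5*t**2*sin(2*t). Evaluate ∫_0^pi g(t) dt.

-5*pi**2/2

Integrate by parts twice (u = t^2, dv = 5*sin(2*t) dt).
An antiderivative is F(t) = -5*t**2*cos(2*t)/2 + 5*t*sin(2*t)/2 + 5*cos(2*t)/4.
Then F(pi) - F(0) = (5/4 - 5*pi**2/2) - (5/4) = -5*pi**2/2.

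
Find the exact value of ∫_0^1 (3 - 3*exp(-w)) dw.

3*exp(-1)

An antiderivative is F(w) = 3*w + 3*exp(-w).
Then F(1) - F(0) = (3*exp(-1) + 3) - (3) = 3*exp(-1).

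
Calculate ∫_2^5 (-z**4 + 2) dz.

-3063/5

By the power rule, an antiderivative is F(z) = -z**5/5 + 2*z.
Then F(5) - F(2) = (-615) - (-12/5) = -3063/5.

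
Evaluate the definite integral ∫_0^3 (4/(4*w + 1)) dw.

Let u = 4*w + 1, so du = 4 dw. When w = 0, u = 1; when w = 3, u = 13.
The integral becomes ∫ 1/u du from 1 to 13, with antiderivative log(u).
Back in w: F(w) = log(4*w + 1).
Then F(3) - F(0) = (log(13)) - (0) = log(13).

log(13)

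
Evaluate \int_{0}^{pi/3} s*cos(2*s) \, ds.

-3/8 + sqrt(3)*pi/12

Integrate by parts once (u = s, dv = cos(2*s) ds).
An antiderivative is F(s) = s*sin(2*s)/2 + cos(2*s)/4.
Then F(pi/3) - F(0) = (-1/8 + sqrt(3)*pi/12) - (1/4) = -3/8 + sqrt(3)*pi/12.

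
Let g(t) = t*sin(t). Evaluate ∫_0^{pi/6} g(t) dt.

-sqrt(3)*pi/12 + 1/2

Integrate by parts once (u = t, dv = sin(t) dt).
An antiderivative is F(t) = -t*cos(t) + sin(t).
Then F(pi/6) - F(0) = (-sqrt(3)*pi/12 + 1/2) - (0) = -sqrt(3)*pi/12 + 1/2.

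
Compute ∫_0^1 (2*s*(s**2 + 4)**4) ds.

2101/5

Let u = s**2 + 4, so du = 2*s ds. When s = 0, u = 4; when s = 1, u = 5.
The integral becomes ∫ u**4 du from 4 to 5, with antiderivative u**5/5.
Back in s: F(s) = (s**2 + 4)**5/5.
Then F(1) - F(0) = (625) - (1024/5) = 2101/5.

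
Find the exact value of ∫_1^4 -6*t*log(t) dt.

45/2 - 96*log(2)

Integrate by parts once (u = ln t, dv = -6*t dt).
An antiderivative is F(t) = -3*t**2*(2*log(t) - 1)/2.
Then F(4) - F(1) = (24 - 96*log(2)) - (3/2) = 45/2 - 96*log(2).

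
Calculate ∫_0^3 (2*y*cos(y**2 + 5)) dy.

-sin(5) + sin(14)

Let u = y**2 + 5, so du = 2*y dy. When y = 0, u = 5; when y = 3, u = 14.
The integral becomes ∫ cos(u) du from 5 to 14, with antiderivative sin(u).
Back in y: F(y) = sin(y**2 + 5).
Then F(3) - F(0) = (sin(14)) - (sin(5)) = -sin(5) + sin(14).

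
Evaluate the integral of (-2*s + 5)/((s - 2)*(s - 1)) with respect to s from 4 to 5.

-7*log(2) + 4*log(3)

Factor the denominator: s**2 - 3*s + 2 = (s - 1)(s - 2).
Partial fractions: (-2*s + 5)/((s - 2)*(s - 1)) = -3/(s - 1) + 1/(s - 2).
An antiderivative is F(s) = log(s - 2) - 3*log(s - 1).
Then F(5) - F(4) = (log(3/64)) - (log(2/27)) = -7*log(2) + 4*log(3).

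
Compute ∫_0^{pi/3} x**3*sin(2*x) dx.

Integrate by parts 3 times (u = x^3, dv = sin(2*x) dx).
An antiderivative is F(x) = -x**3*cos(2*x)/2 + 3*x**2*sin(2*x)/4 + 3*x*cos(2*x)/4 - 3*sin(2*x)/8.
Then F(pi/3) - F(0) = (-pi/8 - 3*sqrt(3)/16 + pi**3/108 + sqrt(3)*pi**2/24) - (0) = -pi/8 - 3*sqrt(3)/16 + pi**3/108 + sqrt(3)*pi**2/24.

-pi/8 - 3*sqrt(3)/16 + pi**3/108 + sqrt(3)*pi**2/24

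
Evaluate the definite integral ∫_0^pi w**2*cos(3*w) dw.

Integrate by parts twice (u = w^2, dv = cos(3*w) dw).
An antiderivative is F(w) = w**2*sin(3*w)/3 + 2*w*cos(3*w)/9 - 2*sin(3*w)/27.
Then F(pi) - F(0) = (-2*pi/9) - (0) = -2*pi/9.

-2*pi/9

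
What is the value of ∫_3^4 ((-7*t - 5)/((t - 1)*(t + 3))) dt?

-4*log(7) + log(3) + 7*log(2)

Factor the denominator: t**2 + 2*t - 3 = (t + 3)(t - 1).
Partial fractions: (-7*t - 5)/((t - 1)*(t + 3)) = -4/(t + 3) - 3/(t - 1).
An antiderivative is F(t) = -3*log(t - 1) - 4*log(t + 3).
Then F(4) - F(3) = (-4*log(7) - 3*log(3)) - (-7*log(2) - 4*log(3)) = -4*log(7) + log(3) + 7*log(2).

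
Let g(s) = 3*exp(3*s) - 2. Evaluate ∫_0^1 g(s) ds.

An antiderivative is F(s) = exp(3*s) - 2*s.
Then F(1) - F(0) = (-2 + exp(3)) - (1) = -3 + exp(3).

-3 + exp(3)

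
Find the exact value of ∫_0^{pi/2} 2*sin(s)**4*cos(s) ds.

2/5

Let u = sin(s), so du = cos(s) ds. When s = 0, u = 0; when s = pi/2, u = 1.
The integral becomes 2·∫ u**4 du from 0 to 1, with antiderivative 2*u**5/5.
Back in s: F(s) = 2*sin(s)**5/5.
Then F(pi/2) - F(0) = (2/5) - (0) = 2/5.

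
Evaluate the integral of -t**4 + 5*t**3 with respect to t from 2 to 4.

By the power rule, an antiderivative is F(t) = -t**5/5 + 5*t**4/4.
Then F(4) - F(2) = (576/5) - (68/5) = 508/5.

508/5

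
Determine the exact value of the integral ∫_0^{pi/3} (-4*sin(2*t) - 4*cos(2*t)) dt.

An antiderivative is F(t) = -2*sin(2*t) + 2*cos(2*t).
Then F(pi/3) - F(0) = (-sqrt(3) - 1) - (2) = -3 - sqrt(3).

-3 - sqrt(3)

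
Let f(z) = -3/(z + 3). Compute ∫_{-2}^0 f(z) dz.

-log(27)

An antiderivative is F(z) = -3*log(z + 3).
Then F(0) - F(-2) = (-log(27)) - (0) = -log(27).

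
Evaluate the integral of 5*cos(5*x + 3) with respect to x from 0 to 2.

Let u = 5*x + 3, so du = 5 dx. When x = 0, u = 3; when x = 2, u = 13.
The integral becomes ∫ cos(u) du from 3 to 13, with antiderivative sin(u).
Back in x: F(x) = sin(5*x + 3).
Then F(2) - F(0) = (sin(13)) - (sin(3)) = -sin(3) + sin(13).

-sin(3) + sin(13)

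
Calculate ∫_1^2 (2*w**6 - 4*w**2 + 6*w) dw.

755/21

By the power rule, an antiderivative is F(w) = 2*w**7/7 - 4*w**3/3 + 3*w**2.
Then F(2) - F(1) = (796/21) - (41/21) = 755/21.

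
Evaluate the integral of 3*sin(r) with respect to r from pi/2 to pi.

3

An antiderivative is F(r) = -3*cos(r).
Then F(pi) - F(pi/2) = (3) - (0) = 3.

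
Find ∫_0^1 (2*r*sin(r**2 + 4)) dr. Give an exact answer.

cos(4) - cos(5)

Let u = r**2 + 4, so du = 2*r dr. When r = 0, u = 4; when r = 1, u = 5.
The integral becomes ∫ sin(u) du from 4 to 5, with antiderivative -cos(u).
Back in r: F(r) = -cos(r**2 + 4).
Then F(1) - F(0) = (-cos(5)) - (-cos(4)) = cos(4) - cos(5).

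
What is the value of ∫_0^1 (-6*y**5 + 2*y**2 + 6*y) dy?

By the power rule, an antiderivative is F(y) = -y**6 + 2*y**3/3 + 3*y**2.
Then F(1) - F(0) = (8/3) - (0) = 8/3.

8/3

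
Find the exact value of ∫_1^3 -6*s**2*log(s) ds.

Integrate by parts once (u = ln s, dv = -6*s**2 ds).
An antiderivative is F(s) = -2*s**3*(3*log(s) - 1)/3.
Then F(3) - F(1) = (18 - 54*log(3)) - (2/3) = 52/3 - 54*log(3).

52/3 - 54*log(3)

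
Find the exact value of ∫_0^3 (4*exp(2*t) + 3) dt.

An antiderivative is F(t) = 2*exp(2*t) + 3*t.
Then F(3) - F(0) = (9 + 2*exp(6)) - (2) = 7 + 2*exp(6).

7 + 2*exp(6)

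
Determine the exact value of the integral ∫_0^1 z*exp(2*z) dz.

Integrate by parts once (u = z, dv = exp(2*z) dz).
An antiderivative is F(z) = (2*z - 1)*exp(2*z)/4.
Then F(1) - F(0) = (exp(2)/4) - (-1/4) = 1/4 + exp(2)/4.

1/4 + exp(2)/4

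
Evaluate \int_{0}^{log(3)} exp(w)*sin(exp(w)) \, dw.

Let u = exp(w), so du = exp(w) dw. When w = 0, u = 1; when w = log(3), u = 3.
The integral becomes ∫ sin(u) du from 1 to 3, with antiderivative -cos(u).
Back in w: F(w) = -cos(exp(w)).
Then F(log(3)) - F(0) = (-cos(3)) - (-cos(1)) = cos(1) - cos(3).

cos(1) - cos(3)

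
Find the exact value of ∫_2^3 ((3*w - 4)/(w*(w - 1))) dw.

Factor the denominator: w**2 - w = w(w - 1).
Partial fractions: (3*w - 4)/(w*(w - 1)) = 4/w - 1/(w - 1).
An antiderivative is F(w) = 4*log(w) - log(w - 1).
Then F(3) - F(2) = (log(81/2)) - (log(16)) = log(81/32).

log(81/32)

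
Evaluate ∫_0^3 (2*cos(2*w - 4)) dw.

sin(4) + sin(2)

Let u = 2*w - 4, so du = 2 dw. When w = 0, u = -4; when w = 3, u = 2.
The integral becomes ∫ cos(u) du from -4 to 2, with antiderivative sin(u).
Back in w: F(w) = sin(2*w - 4).
Then F(3) - F(0) = (sin(2)) - (-sin(4)) = sin(4) + sin(2).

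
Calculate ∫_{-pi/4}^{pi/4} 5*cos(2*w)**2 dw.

Use the identity cos^2(2*w) = (1 + cos(4*w))/2.
An antiderivative is F(w) = 5*w/2 + 5*sin(4*w)/8.
Then F(pi/4) - F(-pi/4) = (5*pi/8) - (-5*pi/8) = 5*pi/4.

5*pi/4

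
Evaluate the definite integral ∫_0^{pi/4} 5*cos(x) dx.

5*sqrt(2)/2

An antiderivative is F(x) = 5*sin(x).
Then F(pi/4) - F(0) = (5*sqrt(2)/2) - (0) = 5*sqrt(2)/2.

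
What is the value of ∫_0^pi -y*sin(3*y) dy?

-pi/3

Integrate by parts once (u = y, dv = -sin(3*y) dy).
An antiderivative is F(y) = y*cos(3*y)/3 - sin(3*y)/9.
Then F(pi) - F(0) = (-pi/3) - (0) = -pi/3.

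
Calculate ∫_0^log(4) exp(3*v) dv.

Let u = exp(v), so du = exp(v) dv. When v = 0, u = 1; when v = log(4), u = 4.
The integral becomes ∫ u**2 du from 1 to 4, with antiderivative u**3/3.
Back in v: F(v) = exp(3*v)/3.
Then F(log(4)) - F(0) = (64/3) - (1/3) = 21.

21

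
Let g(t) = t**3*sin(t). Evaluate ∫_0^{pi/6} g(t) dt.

-3 - sqrt(3)*pi**3/432 + pi**2/24 + sqrt(3)*pi/2

Integrate by parts 3 times (u = t^3, dv = sin(t) dt).
An antiderivative is F(t) = -t**3*cos(t) + 3*t**2*sin(t) + 6*t*cos(t) - 6*sin(t).
Then F(pi/6) - F(0) = (-3 - sqrt(3)*pi**3/432 + pi**2/24 + sqrt(3)*pi/2) - (0) = -3 - sqrt(3)*pi**3/432 + pi**2/24 + sqrt(3)*pi/2.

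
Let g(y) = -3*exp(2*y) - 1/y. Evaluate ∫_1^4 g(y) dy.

-3*exp(8)/2 - log(4) + 3*exp(2)/2

An antiderivative is F(y) = -3*exp(2*y)/2 - log(y).
Then F(4) - F(1) = (-3*exp(8)/2 - log(4)) - (-3*exp(2)/2) = -3*exp(8)/2 - log(4) + 3*exp(2)/2.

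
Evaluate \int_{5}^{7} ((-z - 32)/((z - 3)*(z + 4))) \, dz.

-8*log(3) - 5*log(2) + 4*log(11)

Factor the denominator: z**2 + z - 12 = (z + 4)(z - 3).
Partial fractions: (-z - 32)/((z - 3)*(z + 4)) = 4/(z + 4) - 5/(z - 3).
An antiderivative is F(z) = -5*log(z - 3) + 4*log(z + 4).
Then F(7) - F(5) = (-10*log(2) + 4*log(11)) - (-5*log(2) + 8*log(3)) = -8*log(3) - 5*log(2) + 4*log(11).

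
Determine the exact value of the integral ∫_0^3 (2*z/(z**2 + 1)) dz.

log(10)

Let u = z**2 + 1, so du = 2*z dz. When z = 0, u = 1; when z = 3, u = 10.
The integral becomes ∫ 1/u du from 1 to 10, with antiderivative log(u).
Back in z: F(z) = log(z**2 + 1).
Then F(3) - F(0) = (log(10)) - (0) = log(10).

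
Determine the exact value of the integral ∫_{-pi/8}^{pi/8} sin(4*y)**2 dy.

pi/8

Use the identity sin^2(4*y) = (1 - cos(8*y))/2.
An antiderivative is F(y) = y/2 - sin(8*y)/16.
Then F(pi/8) - F(-pi/8) = (pi/16) - (-pi/16) = pi/8.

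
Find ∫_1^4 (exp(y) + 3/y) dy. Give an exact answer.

An antiderivative is F(y) = exp(y) + 3*log(y).
Then F(4) - F(1) = (log(64) + exp(4)) - (exp(1)) = -exp(1) + log(64) + exp(4).

-exp(1) + log(64) + exp(4)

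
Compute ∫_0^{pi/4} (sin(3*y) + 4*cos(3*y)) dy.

An antiderivative is F(y) = 4*sin(3*y)/3 - cos(3*y)/3.
Then F(pi/4) - F(0) = (5*sqrt(2)/6) - (-1/3) = 1/3 + 5*sqrt(2)/6.

1/3 + 5*sqrt(2)/6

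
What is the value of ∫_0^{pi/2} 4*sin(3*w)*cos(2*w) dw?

12/5

Use the identity sin(3*w)cos(2*w) = [sin(5*w) + sin(w)]/2.
An antiderivative is F(w) = -2*cos(w) - 2*cos(5*w)/5.
Then F(pi/2) - F(0) = (0) - (-12/5) = 12/5.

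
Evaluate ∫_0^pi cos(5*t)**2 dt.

Use the identity cos^2(5*t) = (1 + cos(10*t))/2.
An antiderivative is F(t) = t/2 + sin(10*t)/20.
Then F(pi) - F(0) = (pi/2) - (0) = pi/2.

pi/2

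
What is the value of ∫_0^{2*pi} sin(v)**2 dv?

Use the identity sin^2(v) = (1 - cos(2*v))/2.
An antiderivative is F(v) = v/2 - sin(2*v)/4.
Then F(2*pi) - F(0) = (pi) - (0) = pi.

pi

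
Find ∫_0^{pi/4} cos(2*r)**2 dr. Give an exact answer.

Use the identity cos^2(2*r) = (1 + cos(4*r))/2.
An antiderivative is F(r) = r/2 + sin(4*r)/8.
Then F(pi/4) - F(0) = (pi/8) - (0) = pi/8.

pi/8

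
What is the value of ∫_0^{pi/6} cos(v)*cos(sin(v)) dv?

Let u = sin(v), so du = cos(v) dv. When v = 0, u = 0; when v = pi/6, u = 1/2.
The integral becomes ∫ cos(u) du from 0 to 1/2, with antiderivative sin(u).
Back in v: F(v) = sin(sin(v)).
Then F(pi/6) - F(0) = (sin(1/2)) - (0) = sin(1/2).

sin(1/2)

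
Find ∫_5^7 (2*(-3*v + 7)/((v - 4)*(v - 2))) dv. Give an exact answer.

-4*log(3) - log(5)

Factor the denominator: v**2 - 6*v + 8 = (v - 2)(v - 4).
Partial fractions: 2*(-3*v + 7)/((v - 4)*(v - 2)) = -1/(v - 2) - 5/(v - 4).
An antiderivative is F(v) = -5*log(v - 4) - log(v - 2).
Then F(7) - F(5) = (-5*log(3) - log(5)) - (-log(3)) = -4*log(3) - log(5).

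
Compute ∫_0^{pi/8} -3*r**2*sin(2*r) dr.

Integrate by parts twice (u = r^2, dv = -3*sin(2*r) dr).
An antiderivative is F(r) = 3*r**2*cos(2*r)/2 - 3*r*sin(2*r)/2 - 3*cos(2*r)/4.
Then F(pi/8) - F(0) = (3*sqrt(2)*(-32 - 8*pi + pi**2)/256) - (-3/4) = -3*sqrt(2)/8 - 3*sqrt(2)*pi/32 + 3*sqrt(2)*pi**2/256 + 3/4.

-3*sqrt(2)/8 - 3*sqrt(2)*pi/32 + 3*sqrt(2)*pi**2/256 + 3/4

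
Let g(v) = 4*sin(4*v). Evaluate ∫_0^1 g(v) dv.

1 - cos(4)

Let u = 4*v, so du = 4 dv. When v = 0, u = 0; when v = 1, u = 4.
The integral becomes ∫ sin(u) du from 0 to 4, with antiderivative -cos(u).
Back in v: F(v) = -cos(4*v).
Then F(1) - F(0) = (-cos(4)) - (-1) = 1 - cos(4).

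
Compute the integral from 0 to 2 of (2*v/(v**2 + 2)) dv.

Let u = v**2 + 2, so du = 2*v dv. When v = 0, u = 2; when v = 2, u = 6.
The integral becomes ∫ 1/u du from 2 to 6, with antiderivative log(u).
Back in v: F(v) = log(v**2 + 2).
Then F(2) - F(0) = (log(6)) - (log(2)) = log(3).

log(3)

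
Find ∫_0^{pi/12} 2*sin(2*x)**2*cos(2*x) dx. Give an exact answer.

1/24

Let u = sin(2*x), so du = 2*cos(2*x) dx. When x = 0, u = 0; when x = pi/12, u = 1/2.
The integral becomes ∫ u**2 du from 0 to 1/2, with antiderivative u**3/3.
Back in x: F(x) = sin(2*x)**3/3.
Then F(pi/12) - F(0) = (1/24) - (0) = 1/24.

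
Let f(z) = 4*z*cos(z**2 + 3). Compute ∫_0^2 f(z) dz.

Let u = z**2 + 3, so du = 2*z dz. When z = 0, u = 3; when z = 2, u = 7.
The integral becomes 2·∫ cos(u) du from 3 to 7, with antiderivative 2*sin(u).
Back in z: F(z) = 2*sin(z**2 + 3).
Then F(2) - F(0) = (2*sin(7)) - (2*sin(3)) = -2*sin(3) + 2*sin(7).

-2*sin(3) + 2*sin(7)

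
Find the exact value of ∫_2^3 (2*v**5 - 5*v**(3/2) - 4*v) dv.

-18*sqrt(3) + 8*sqrt(2) + 635/3

By the power rule, an antiderivative is F(v) = v**6/3 - 2*v**(5/2) - 2*v**2.
Then F(3) - F(2) = (225 - 18*sqrt(3)) - (40/3 - 8*sqrt(2)) = -18*sqrt(3) + 8*sqrt(2) + 635/3.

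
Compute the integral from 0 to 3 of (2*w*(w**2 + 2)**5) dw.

590499/2

Let u = w**2 + 2, so du = 2*w dw. When w = 0, u = 2; when w = 3, u = 11.
The integral becomes ∫ u**5 du from 2 to 11, with antiderivative u**6/6.
Back in w: F(w) = (w**2 + 2)**6/6.
Then F(3) - F(0) = (1771561/6) - (32/3) = 590499/2.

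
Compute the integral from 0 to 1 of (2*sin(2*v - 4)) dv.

Let u = 2*v - 4, so du = 2 dv. When v = 0, u = -4; when v = 1, u = -2.
The integral becomes ∫ sin(u) du from -4 to -2, with antiderivative -cos(u).
Back in v: F(v) = -cos(2*v - 4).
Then F(1) - F(0) = (-cos(2)) - (-cos(4)) = cos(4) - cos(2).

cos(4) - cos(2)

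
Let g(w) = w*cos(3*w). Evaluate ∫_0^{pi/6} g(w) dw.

-1/9 + pi/18

Integrate by parts once (u = w, dv = cos(3*w) dw).
An antiderivative is F(w) = w*sin(3*w)/3 + cos(3*w)/9.
Then F(pi/6) - F(0) = (pi/18) - (1/9) = -1/9 + pi/18.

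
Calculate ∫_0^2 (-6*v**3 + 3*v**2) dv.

By the power rule, an antiderivative is F(v) = -3*v**4/2 + v**3.
Then F(2) - F(0) = (-16) - (0) = -16.

-16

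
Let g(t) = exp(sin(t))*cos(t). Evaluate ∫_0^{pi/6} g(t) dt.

-1 + exp(1/2)

Let u = sin(t), so du = cos(t) dt. When t = 0, u = 0; when t = pi/6, u = 1/2.
The integral becomes ∫ exp(u) du from 0 to 1/2, with antiderivative exp(u).
Back in t: F(t) = exp(sin(t)).
Then F(pi/6) - F(0) = (exp(1/2)) - (1) = -1 + exp(1/2).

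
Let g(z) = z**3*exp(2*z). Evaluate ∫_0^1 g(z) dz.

Integrate by parts 3 times (u = z^3, dv = exp(2*z) dz).
An antiderivative is F(z) = (4*z**3 - 6*z**2 + 6*z - 3)*exp(2*z)/8.
Then F(1) - F(0) = (exp(2)/8) - (-3/8) = 3/8 + exp(2)/8.

3/8 + exp(2)/8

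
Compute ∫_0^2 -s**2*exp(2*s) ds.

Integrate by parts twice (u = s^2, dv = -exp(2*s) ds).
An antiderivative is F(s) = (-2*s**2 + 2*s - 1)*exp(2*s)/4.
Then F(2) - F(0) = (-5*exp(4)/4) - (-1/4) = 1/4 - 5*exp(4)/4.

1/4 - 5*exp(4)/4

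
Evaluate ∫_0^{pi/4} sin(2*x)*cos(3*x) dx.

Use the identity sin(2*x)cos(3*x) = [sin(5*x) + sin(-x)]/2.
An antiderivative is F(x) = cos(x)/2 - cos(5*x)/10.
Then F(pi/4) - F(0) = (3*sqrt(2)/10) - (2/5) = -2/5 + 3*sqrt(2)/10.

-2/5 + 3*sqrt(2)/10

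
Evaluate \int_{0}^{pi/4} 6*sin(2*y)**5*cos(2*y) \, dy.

Let u = sin(2*y), so du = 2*cos(2*y) dy. When y = 0, u = 0; when y = pi/4, u = 1.
The integral becomes 3·∫ u**5 du from 0 to 1, with antiderivative u**6/2.
Back in y: F(y) = sin(2*y)**6/2.
Then F(pi/4) - F(0) = (1/2) - (0) = 1/2.

1/2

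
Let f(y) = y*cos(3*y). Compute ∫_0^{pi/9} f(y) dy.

-1/18 + sqrt(3)*pi/54

Integrate by parts once (u = y, dv = cos(3*y) dy).
An antiderivative is F(y) = y*sin(3*y)/3 + cos(3*y)/9.
Then F(pi/9) - F(0) = (1/18 + sqrt(3)*pi/54) - (1/9) = -1/18 + sqrt(3)*pi/54.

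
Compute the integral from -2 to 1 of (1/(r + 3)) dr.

An antiderivative is F(r) = log(r + 3).
Then F(1) - F(-2) = (log(4)) - (0) = log(4).

log(4)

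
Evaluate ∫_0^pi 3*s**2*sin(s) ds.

-12 + 3*pi**2

Integrate by parts twice (u = s^2, dv = 3*sin(s) ds).
An antiderivative is F(s) = -3*s**2*cos(s) + 6*s*sin(s) + 6*cos(s).
Then F(pi) - F(0) = (-6 + 3*pi**2) - (6) = -12 + 3*pi**2.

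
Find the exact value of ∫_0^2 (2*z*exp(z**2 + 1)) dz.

-exp(1) + exp(5)

Let u = z**2 + 1, so du = 2*z dz. When z = 0, u = 1; when z = 2, u = 5.
The integral becomes ∫ exp(u) du from 1 to 5, with antiderivative exp(u).
Back in z: F(z) = exp(z**2 + 1).
Then F(2) - F(0) = (exp(5)) - (exp(1)) = -exp(1) + exp(5).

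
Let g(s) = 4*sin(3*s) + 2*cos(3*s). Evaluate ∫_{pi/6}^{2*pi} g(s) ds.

An antiderivative is F(s) = 2*sin(3*s)/3 - 4*cos(3*s)/3.
Then F(2*pi) - F(pi/6) = (-4/3) - (2/3) = -2.

-2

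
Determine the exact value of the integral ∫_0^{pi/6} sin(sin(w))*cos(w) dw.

1 - cos(1/2)

Let u = sin(w), so du = cos(w) dw. When w = 0, u = 0; when w = pi/6, u = 1/2.
The integral becomes ∫ sin(u) du from 0 to 1/2, with antiderivative -cos(u).
Back in w: F(w) = -cos(sin(w)).
Then F(pi/6) - F(0) = (-cos(1/2)) - (-1) = 1 - cos(1/2).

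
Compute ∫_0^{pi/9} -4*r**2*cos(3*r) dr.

Integrate by parts twice (u = r^2, dv = -4*cos(3*r) dr).
An antiderivative is F(r) = -4*r**2*sin(3*r)/3 - 8*r*cos(3*r)/9 + 8*sin(3*r)/27.
Then F(pi/9) - F(0) = (-4*pi/81 - 2*sqrt(3)*pi**2/243 + 4*sqrt(3)/27) - (0) = -4*pi/81 - 2*sqrt(3)*pi**2/243 + 4*sqrt(3)/27.

-4*pi/81 - 2*sqrt(3)*pi**2/243 + 4*sqrt(3)/27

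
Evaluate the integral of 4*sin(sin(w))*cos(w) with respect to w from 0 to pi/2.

Let u = sin(w), so du = cos(w) dw. When w = 0, u = 0; when w = pi/2, u = 1.
The integral becomes 4·∫ sin(u) du from 0 to 1, with antiderivative -4*cos(u).
Back in w: F(w) = -4*cos(sin(w)).
Then F(pi/2) - F(0) = (-4*cos(1)) - (-4) = 4 - 4*cos(1).

4 - 4*cos(1)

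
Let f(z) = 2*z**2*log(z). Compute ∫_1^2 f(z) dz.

Integrate by parts once (u = ln z, dv = 2*z**2 dz).
An antiderivative is F(z) = 2*z**3*(3*log(z) - 1)/9.
Then F(2) - F(1) = (-16/9 + 16*log(2)/3) - (-2/9) = -14/9 + 16*log(2)/3.

-14/9 + 16*log(2)/3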